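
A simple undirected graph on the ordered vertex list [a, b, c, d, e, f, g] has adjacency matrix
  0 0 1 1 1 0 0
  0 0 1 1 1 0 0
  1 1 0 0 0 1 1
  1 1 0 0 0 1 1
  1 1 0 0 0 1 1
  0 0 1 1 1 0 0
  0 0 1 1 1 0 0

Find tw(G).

3

A width-3 tree decomposition is:
Bags: B1 = {c, d, e, f}  B2 = {c, d, e, g}  B3 = {a, c, d, e}  B4 = {b, c, d, e}
Tree: B1–B2, B2–B3, B3–B4
The largest bag has 4 vertices, giving width 3; this decomposition certifies tw(G) ≤ 3. For the lower bound: the 4 vertex sets {d,f}, {c,g}, {e}, {a} are disjoint, each induces a connected subgraph, and every pair is joined by at least one edge of G. Contracting each set to a single vertex therefore yields K_{4} as a minor, and since treewidth is minor-monotone, tw(G) ≥ tw(K_{4}) = 3. Therefore the treewidth is 3.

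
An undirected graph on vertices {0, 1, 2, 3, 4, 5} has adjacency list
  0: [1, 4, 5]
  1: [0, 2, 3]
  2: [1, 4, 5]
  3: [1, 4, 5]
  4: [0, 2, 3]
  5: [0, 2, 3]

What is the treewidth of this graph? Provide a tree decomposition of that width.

Treewidth 3.
One optimal decomposition is:
Bags: B1 = {0, 2, 3, 5}  B2 = {0, 1, 2, 3}  B3 = {0, 2, 3, 4}
Tree: B1–B2, B2–B3

Each bag holds 4 vertices, so the decomposition has width 3, which upper-bounds the treewidth. For the lower bound: the 4 vertex sets {3,5}, {1,2}, {0}, {4} are disjoint, each induces a connected subgraph, and every pair is joined by at least one edge of G. Contracting each set to a single vertex therefore yields K_{4} as a minor, and since treewidth is minor-monotone, tw(G) ≥ tw(K_{4}) = 3. Hence tw(G) = 3 exactly.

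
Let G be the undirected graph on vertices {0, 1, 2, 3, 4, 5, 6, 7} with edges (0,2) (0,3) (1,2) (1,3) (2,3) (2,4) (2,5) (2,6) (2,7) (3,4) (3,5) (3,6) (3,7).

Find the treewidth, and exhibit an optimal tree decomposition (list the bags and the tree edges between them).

The largest bag has 3 vertices, giving width 2; this decomposition certifies tw(G) ≤ 2. Conversely, {0, 2, 3} is a clique of size 3, and the vertices of any clique must share a bag in every tree decomposition; so some bag has ≥ 3 vertices and tw(G) ≥ 2. Therefore the treewidth is 2.

Treewidth 2.
One such decomposition:
Bags: B1 = {2, 3, 4}  B2 = {0, 2, 3}  B3 = {2, 3, 7}  B4 = {2, 3, 6}  B5 = {2, 3, 5}  B6 = {1, 2, 3}
Tree: B1–B2, B1–B3, B1–B4, B4–B5, B2–B6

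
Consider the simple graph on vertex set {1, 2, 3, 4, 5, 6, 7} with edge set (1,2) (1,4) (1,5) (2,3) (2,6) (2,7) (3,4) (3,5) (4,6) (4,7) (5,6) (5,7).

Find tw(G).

3

A width-3 tree decomposition is:
Bags: B1 = {2, 4, 5, 7}  B2 = {1, 2, 4, 5}  B3 = {2, 3, 4, 5}  B4 = {2, 4, 5, 6}
Tree: B1–B2, B2–B3, B3–B4
The largest bag has 4 vertices, giving width 3; this decomposition certifies tw(G) ≤ 3. For the lower bound: the 4 vertex sets {2,7}, {1,4}, {5}, {3} are disjoint, each induces a connected subgraph, and every pair is joined by at least one edge of G. Contracting each set to a single vertex therefore yields K_{4} as a minor, and since treewidth is minor-monotone, tw(G) ≥ tw(K_{4}) = 3. Hence tw(G) = 3 exactly.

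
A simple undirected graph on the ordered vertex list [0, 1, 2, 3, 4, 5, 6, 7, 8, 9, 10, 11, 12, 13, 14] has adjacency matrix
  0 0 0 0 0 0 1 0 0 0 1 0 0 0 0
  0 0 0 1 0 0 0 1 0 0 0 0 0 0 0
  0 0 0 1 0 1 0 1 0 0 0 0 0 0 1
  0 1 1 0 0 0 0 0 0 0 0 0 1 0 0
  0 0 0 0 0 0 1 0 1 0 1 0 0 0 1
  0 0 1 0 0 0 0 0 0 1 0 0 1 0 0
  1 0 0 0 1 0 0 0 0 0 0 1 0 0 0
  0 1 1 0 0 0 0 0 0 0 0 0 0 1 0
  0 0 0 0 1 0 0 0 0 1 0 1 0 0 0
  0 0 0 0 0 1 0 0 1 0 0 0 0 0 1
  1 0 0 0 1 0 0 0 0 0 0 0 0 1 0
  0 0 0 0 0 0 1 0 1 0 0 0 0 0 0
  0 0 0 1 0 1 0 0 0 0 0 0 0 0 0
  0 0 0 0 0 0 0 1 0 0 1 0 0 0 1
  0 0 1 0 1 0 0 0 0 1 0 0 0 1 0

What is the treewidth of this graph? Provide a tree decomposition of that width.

Each bag holds 4 vertices, so the decomposition has width 3, which upper-bounds the treewidth. For the lower bound: the 4 vertex sets {0,6,11}, {10}, {4}, {8,9,13,14} are disjoint, each induces a connected subgraph, and every pair is joined by at least one edge of G. Contracting each set to a single vertex therefore yields K_{4} as a minor, and since treewidth is minor-monotone, tw(G) ≥ tw(K_{4}) = 3. Combining the bounds, tw(G) = 3.

Treewidth 3.
One optimal decomposition is:
Bags: B1 = {0, 6, 10, 11}  B2 = {4, 6, 10, 11}  B3 = {4, 8, 10, 11}  B4 = {4, 8, 10, 13}  B5 = {4, 8, 13, 14}  B6 = {8, 9, 13, 14}  B7 = {7, 9, 13, 14}  B8 = {2, 7, 9, 14}  B9 = {2, 5, 7, 9}  B10 = {1, 2, 5, 7}  B11 = {1, 2, 3, 5}  B12 = {1, 3, 5, 12}
Tree: B1–B2, B2–B3, B3–B4, B4–B5, B5–B6, B6–B7, B7–B8, B8–B9, B9–B10, B10–B11, B11–B12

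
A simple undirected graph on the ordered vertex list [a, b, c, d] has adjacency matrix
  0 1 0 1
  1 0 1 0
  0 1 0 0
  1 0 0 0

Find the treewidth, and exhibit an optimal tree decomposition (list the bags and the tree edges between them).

Each bag holds 2 vertices, so the decomposition has width 1, which upper-bounds the treewidth. Any graph with an edge has treewidth ≥ 1, and G has the edge c–b. The upper and lower bounds meet at 1, so that is the treewidth.

Treewidth 1.
One such decomposition:
Bags: B1 = {b, c}  B2 = {a, b}  B3 = {a, d}
Tree: B1–B2, B2–B3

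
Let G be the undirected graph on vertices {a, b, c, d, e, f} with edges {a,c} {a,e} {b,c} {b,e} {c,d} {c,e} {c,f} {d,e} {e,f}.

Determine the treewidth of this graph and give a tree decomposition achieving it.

The largest bag has 3 vertices, giving width 2; this decomposition certifies tw(G) ≤ 2. Conversely, {c, d, e} is a clique of size 3, and the vertices of any clique must share a bag in every tree decomposition; so some bag has ≥ 3 vertices and tw(G) ≥ 2. Hence tw(G) = 2 exactly.

Treewidth 2.
One optimal decomposition is:
Bags: B1 = {c, d, e}  B2 = {a, c, e}  B3 = {b, c, e}  B4 = {c, e, f}
Tree: B1–B2, B1–B3, B1–B4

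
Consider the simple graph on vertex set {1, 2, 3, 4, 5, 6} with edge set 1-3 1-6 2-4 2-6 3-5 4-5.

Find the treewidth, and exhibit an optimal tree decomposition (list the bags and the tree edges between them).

Treewidth 2.
One optimal decomposition is:
Bags: B1 = {3, 4, 5}  B2 = {1, 3, 4}  B3 = {1, 4, 6}  B4 = {2, 4, 6}
Tree: B1–B2, B2–B3, B3–B4

Each bag holds 3 vertices, so the decomposition has width 2, which upper-bounds the treewidth. For the lower bound, G contains the cycle 4–5–3–1–6–2–4, so G is not a forest; only forests have treewidth ≤ 1, hence tw(G) ≥ 2. The upper and lower bounds meet at 2, so that is the treewidth.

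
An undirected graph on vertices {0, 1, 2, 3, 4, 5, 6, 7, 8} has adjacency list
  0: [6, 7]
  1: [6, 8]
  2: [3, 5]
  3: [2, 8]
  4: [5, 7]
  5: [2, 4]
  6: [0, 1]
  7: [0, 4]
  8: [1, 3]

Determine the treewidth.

2

A width-2 tree decomposition is:
Bags: B1 = {1, 6, 8}  B2 = {3, 6, 8}  B3 = {2, 3, 6}  B4 = {2, 5, 6}  B5 = {4, 5, 6}  B6 = {4, 6, 7}  B7 = {0, 6, 7}
Tree: B1–B2, B2–B3, B3–B4, B4–B5, B5–B6, B6–B7
The largest bag has 3 vertices, giving width 2; this decomposition certifies tw(G) ≤ 2. The edges 6–1–8–3–2–5–4–7–0–6 form a cycle, so G is not a tree and its treewidth is at least 2. The upper and lower bounds meet at 2, so that is the treewidth.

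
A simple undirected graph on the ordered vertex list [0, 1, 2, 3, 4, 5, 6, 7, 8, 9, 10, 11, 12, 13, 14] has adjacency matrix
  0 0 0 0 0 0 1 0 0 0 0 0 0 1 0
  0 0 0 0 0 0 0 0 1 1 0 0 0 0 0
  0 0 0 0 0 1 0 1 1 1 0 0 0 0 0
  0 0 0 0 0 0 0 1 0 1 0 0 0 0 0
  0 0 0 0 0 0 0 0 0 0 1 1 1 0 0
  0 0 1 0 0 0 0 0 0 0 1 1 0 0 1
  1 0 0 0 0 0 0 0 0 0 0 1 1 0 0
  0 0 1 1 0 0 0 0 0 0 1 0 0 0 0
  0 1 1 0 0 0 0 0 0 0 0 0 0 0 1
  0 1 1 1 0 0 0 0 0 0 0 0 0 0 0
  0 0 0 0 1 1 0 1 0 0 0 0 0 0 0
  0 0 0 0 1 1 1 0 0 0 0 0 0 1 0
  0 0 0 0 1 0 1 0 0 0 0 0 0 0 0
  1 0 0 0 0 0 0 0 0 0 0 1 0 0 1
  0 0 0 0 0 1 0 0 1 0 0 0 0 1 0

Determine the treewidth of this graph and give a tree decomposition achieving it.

Every bag has size at most 4, so the width is 4 − 1 = 3 and tw(G) ≤ 3. For the lower bound: the 4 vertex sets {0,6,12}, {4}, {11}, {5,10,13,14} are disjoint, each induces a connected subgraph, and every pair is joined by at least one edge of G. Contracting each set to a single vertex therefore yields K_{4} as a minor, and since treewidth is minor-monotone, tw(G) ≥ tw(K_{4}) = 3. Combining the bounds, tw(G) = 3.

Treewidth 3.
One optimal decomposition is:
Bags: B1 = {0, 4, 6, 12}  B2 = {0, 4, 6, 11}  B3 = {0, 4, 11, 13}  B4 = {4, 10, 11, 13}  B5 = {5, 10, 11, 13}  B6 = {5, 10, 13, 14}  B7 = {5, 7, 10, 14}  B8 = {2, 5, 7, 14}  B9 = {2, 7, 8, 14}  B10 = {2, 3, 7, 8}  B11 = {2, 3, 8, 9}  B12 = {1, 3, 8, 9}
Tree: B1–B2, B2–B3, B3–B4, B4–B5, B5–B6, B6–B7, B7–B8, B8–B9, B9–B10, B10–B11, B11–B12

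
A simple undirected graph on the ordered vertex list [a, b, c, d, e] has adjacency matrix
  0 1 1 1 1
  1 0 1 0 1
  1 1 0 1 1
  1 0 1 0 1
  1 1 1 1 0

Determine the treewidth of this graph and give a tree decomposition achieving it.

Treewidth 3.
Bags: B1 = {a, b, c, e}  B2 = {a, c, d, e}
Tree: B1–B2

Each bag holds 4 vertices, so the decomposition has width 3, which upper-bounds the treewidth. Conversely, {a, c, d, e} is a clique of size 4, and the vertices of any clique must share a bag in every tree decomposition; so some bag has ≥ 4 vertices and tw(G) ≥ 3. Hence tw(G) = 3 exactly.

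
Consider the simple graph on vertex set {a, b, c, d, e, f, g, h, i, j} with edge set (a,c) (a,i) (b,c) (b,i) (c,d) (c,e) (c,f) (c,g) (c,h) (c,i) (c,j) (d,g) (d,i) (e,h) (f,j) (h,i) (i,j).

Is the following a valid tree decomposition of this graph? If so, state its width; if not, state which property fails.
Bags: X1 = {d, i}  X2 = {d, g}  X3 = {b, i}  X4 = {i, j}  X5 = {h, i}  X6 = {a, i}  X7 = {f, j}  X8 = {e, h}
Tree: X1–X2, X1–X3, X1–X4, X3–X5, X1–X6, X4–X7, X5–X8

No — vertex c appears in no bag.

A tree decomposition must satisfy three properties: every vertex lies in some bag; for every edge, both endpoints lie together in some bag; and for every vertex, the bags containing it form a connected subtree. Here vertex c appears in no bag, so the decomposition is invalid.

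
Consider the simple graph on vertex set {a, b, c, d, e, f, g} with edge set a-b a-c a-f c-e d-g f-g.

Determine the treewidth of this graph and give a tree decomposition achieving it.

Each bag holds 2 vertices, so the decomposition has width 1, which upper-bounds the treewidth. Since G has at least one edge (e.g. f–g), it is not an edgeless graph, so tw(G) ≥ 1. Combining the bounds, tw(G) = 1.

Treewidth 1.
One optimal decomposition is:
Bags: B1 = {f, g}  B2 = {a, f}  B3 = {a, c}  B4 = {a, b}  B5 = {c, e}  B6 = {d, g}
Tree: B1–B2, B2–B3, B2–B4, B3–B5, B1–B6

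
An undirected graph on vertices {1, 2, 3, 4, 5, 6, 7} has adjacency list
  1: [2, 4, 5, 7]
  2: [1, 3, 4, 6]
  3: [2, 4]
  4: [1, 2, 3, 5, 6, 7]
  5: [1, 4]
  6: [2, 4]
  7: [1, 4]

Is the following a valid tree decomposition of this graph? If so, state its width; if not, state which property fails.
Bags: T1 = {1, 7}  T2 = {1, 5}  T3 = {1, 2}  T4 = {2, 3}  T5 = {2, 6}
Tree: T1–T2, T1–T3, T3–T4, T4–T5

No — vertex 4 appears in no bag.

A tree decomposition must satisfy three properties: every vertex lies in some bag; for every edge, both endpoints lie together in some bag; and for every vertex, the bags containing it form a connected subtree. Here vertex 4 appears in no bag, so the decomposition is invalid.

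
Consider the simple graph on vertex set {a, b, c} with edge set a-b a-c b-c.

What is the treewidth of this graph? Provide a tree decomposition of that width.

A single bag containing all 3 vertices is trivially a valid decomposition of width 2. On the other hand G contains the 3-clique {a, b, c}. A clique must lie in a single bag of any decomposition, so no decomposition can have width below 2. The upper and lower bounds meet at 2, so that is the treewidth.

Treewidth 2.
Bags: B1 = {a, b, c}
Tree: (single bag)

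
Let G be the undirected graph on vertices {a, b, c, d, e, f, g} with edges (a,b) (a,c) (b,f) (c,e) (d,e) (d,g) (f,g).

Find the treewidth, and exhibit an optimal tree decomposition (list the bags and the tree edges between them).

Each bag holds 3 vertices, so the decomposition has width 2, which upper-bounds the treewidth. Since f–b–a–c–e–d–g–f is a cycle in G, G is not acyclic. Forests are exactly the graphs of treewidth ≤ 1, so tw(G) ≥ 2. Hence tw(G) = 2 exactly.

Treewidth 2.
One optimal decomposition is:
Bags: B1 = {a, b, f}  B2 = {a, c, f}  B3 = {c, e, f}  B4 = {d, e, f}  B5 = {d, f, g}
Tree: B1–B2, B2–B3, B3–B4, B4–B5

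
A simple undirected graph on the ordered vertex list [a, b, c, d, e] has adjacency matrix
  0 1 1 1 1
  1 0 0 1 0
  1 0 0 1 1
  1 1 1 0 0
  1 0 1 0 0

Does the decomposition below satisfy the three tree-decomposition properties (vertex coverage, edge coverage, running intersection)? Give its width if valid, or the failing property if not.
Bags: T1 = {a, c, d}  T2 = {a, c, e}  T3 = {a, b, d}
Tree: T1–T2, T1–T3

Yes; width 2.

Every vertex of G appears in some bag (union = {a, b, c, d, e}); every edge is covered by a bag; and for each vertex v the set of bags containing v is connected in the bag tree. The decomposition is therefore valid. The largest bag has 3 vertices, so the width is 2.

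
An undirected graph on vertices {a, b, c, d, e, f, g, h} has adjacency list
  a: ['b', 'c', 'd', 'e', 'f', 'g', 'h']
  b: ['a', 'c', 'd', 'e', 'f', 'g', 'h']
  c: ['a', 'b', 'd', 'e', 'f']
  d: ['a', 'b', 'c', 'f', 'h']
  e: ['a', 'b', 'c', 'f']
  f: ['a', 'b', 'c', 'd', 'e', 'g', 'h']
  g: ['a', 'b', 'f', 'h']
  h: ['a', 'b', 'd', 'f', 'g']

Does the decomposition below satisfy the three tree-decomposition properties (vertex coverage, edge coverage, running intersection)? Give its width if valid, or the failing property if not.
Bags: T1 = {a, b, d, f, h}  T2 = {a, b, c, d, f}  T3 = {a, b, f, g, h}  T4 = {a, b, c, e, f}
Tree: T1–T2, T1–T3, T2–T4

Yes; width 4.

Vertex coverage: the bags together contain {a, b, c, d, e, f, g, h}, the full vertex set. Edge coverage: each edge of G has both endpoints in at least one bag. Running intersection: for every vertex, the bags containing it form a connected subtree. All three properties hold, so this is a valid tree decomposition of width max|bag| − 1 = 4, and hence tw(G) ≤ 4.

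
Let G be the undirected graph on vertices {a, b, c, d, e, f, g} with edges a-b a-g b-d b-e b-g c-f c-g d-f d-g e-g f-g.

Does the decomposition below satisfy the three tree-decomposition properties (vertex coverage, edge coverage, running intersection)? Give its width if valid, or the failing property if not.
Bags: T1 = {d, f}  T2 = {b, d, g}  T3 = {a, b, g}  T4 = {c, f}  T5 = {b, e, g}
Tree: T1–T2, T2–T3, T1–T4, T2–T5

A tree decomposition must satisfy three properties: every vertex lies in some bag; for every edge, both endpoints lie together in some bag; and for every vertex, the bags containing it form a connected subtree. Here edge (g,f) lies in no bag, so the decomposition is invalid.

No — edge (g,f) lies in no bag.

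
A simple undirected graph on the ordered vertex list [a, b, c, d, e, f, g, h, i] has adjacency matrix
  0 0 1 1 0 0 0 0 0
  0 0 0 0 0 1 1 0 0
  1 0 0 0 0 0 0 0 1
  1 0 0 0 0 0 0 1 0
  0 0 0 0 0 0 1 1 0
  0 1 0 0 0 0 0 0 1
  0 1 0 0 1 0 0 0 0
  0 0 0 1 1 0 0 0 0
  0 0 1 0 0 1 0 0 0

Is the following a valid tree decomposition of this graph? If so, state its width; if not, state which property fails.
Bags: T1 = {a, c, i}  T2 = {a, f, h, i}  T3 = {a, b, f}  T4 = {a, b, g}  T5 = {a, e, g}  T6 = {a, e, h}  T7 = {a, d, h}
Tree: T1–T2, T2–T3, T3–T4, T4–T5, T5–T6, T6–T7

No — bags containing vertex h are not connected in the tree.

A tree decomposition must satisfy three properties: every vertex lies in some bag; for every edge, both endpoints lie together in some bag; and for every vertex, the bags containing it form a connected subtree. Here bags containing vertex h are not connected in the tree, so the decomposition is invalid.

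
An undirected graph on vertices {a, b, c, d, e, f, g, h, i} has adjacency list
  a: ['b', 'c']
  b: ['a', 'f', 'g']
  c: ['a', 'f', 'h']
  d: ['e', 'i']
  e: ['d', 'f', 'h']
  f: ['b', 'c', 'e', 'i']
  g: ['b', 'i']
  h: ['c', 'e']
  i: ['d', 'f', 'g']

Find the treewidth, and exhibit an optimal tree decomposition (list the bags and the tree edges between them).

Treewidth 3.
One optimal decomposition is:
Bags: B1 = {a, b, g, i}  B2 = {a, b, f, i}  B3 = {a, c, f, i}  B4 = {c, d, f, i}  B5 = {c, d, e, f}  B6 = {c, d, e, h}
Tree: B1–B2, B2–B3, B3–B4, B4–B5, B5–B6

Each bag holds 4 vertices, so the decomposition has width 3, which upper-bounds the treewidth. For the lower bound: the 4 vertex sets {a,b,g}, {i}, {f}, {c,d,e,h} are disjoint, each induces a connected subgraph, and every pair is joined by at least one edge of G. Contracting each set to a single vertex therefore yields K_{4} as a minor, and since treewidth is minor-monotone, tw(G) ≥ tw(K_{4}) = 3. Combining the bounds, tw(G) = 3.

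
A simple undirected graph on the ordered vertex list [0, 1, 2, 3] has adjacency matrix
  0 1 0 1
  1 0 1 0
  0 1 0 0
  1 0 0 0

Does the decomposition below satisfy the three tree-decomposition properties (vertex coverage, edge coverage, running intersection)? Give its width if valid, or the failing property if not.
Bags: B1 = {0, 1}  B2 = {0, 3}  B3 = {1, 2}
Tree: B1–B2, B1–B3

Every vertex of G appears in some bag (union = {0, 1, 2, 3}); every edge is covered by a bag; and for each vertex v the set of bags containing v is connected in the bag tree. The decomposition is therefore valid. The largest bag has 2 vertices, so the width is 1.

Yes; width 1.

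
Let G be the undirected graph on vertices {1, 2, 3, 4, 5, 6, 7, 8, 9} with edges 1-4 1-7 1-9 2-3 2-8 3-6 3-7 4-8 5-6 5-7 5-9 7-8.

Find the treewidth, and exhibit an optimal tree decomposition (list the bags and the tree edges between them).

Treewidth 3.
One such decomposition:
Bags: B1 = {1, 4, 8, 9}  B2 = {1, 7, 8, 9}  B3 = {5, 7, 8, 9}  B4 = {2, 5, 7, 8}  B5 = {2, 3, 5, 7}  B6 = {2, 3, 5, 6}
Tree: B1–B2, B2–B3, B3–B4, B4–B5, B5–B6

Each bag holds 4 vertices, so the decomposition has width 3, which upper-bounds the treewidth. For the lower bound: the 4 vertex sets {1,4,9}, {8}, {7}, {2,3,5,6} are disjoint, each induces a connected subgraph, and every pair is joined by at least one edge of G. Contracting each set to a single vertex therefore yields K_{4} as a minor, and since treewidth is minor-monotone, tw(G) ≥ tw(K_{4}) = 3. Therefore the treewidth is 3.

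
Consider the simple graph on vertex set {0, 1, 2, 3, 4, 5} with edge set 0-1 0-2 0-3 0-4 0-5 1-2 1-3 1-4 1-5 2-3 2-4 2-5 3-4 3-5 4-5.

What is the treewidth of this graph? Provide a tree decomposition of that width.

Treewidth 5.
One such decomposition:
Bags: B1 = {0, 1, 2, 3, 4, 5}
Tree: (single bag)

A single bag containing all 6 vertices is trivially a valid decomposition of width 5. For the lower bound, the 6 vertices {0, 1, 2, 3, 4, 5} are pairwise adjacent, and any tree decomposition puts a clique entirely inside one bag — forcing width ≥ 5. Hence tw(G) = 5 exactly.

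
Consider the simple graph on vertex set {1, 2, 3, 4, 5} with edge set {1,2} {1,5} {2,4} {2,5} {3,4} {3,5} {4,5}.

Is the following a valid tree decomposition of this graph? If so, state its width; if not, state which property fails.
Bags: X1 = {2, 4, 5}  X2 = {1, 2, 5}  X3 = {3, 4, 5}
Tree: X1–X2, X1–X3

Yes; width 2.

Checking the three conditions: (i) the bags cover all of {1, 2, 3, 4, 5}; (ii) for each edge, some bag contains both endpoints; (iii) the bags containing any fixed vertex form a subtree. All hold, so the decomposition is valid with width 3 − 1 = 2.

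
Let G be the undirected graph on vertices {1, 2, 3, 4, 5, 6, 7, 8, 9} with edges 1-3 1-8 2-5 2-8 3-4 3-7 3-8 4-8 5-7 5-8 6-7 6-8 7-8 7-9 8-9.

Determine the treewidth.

2

A width-2 tree decomposition is:
Bags: B1 = {6, 7, 8}  B2 = {3, 7, 8}  B3 = {1, 3, 8}  B4 = {5, 7, 8}  B5 = {3, 4, 8}  B6 = {7, 8, 9}  B7 = {2, 5, 8}
Tree: B1–B2, B2–B3, B1–B4, B2–B5, B2–B6, B4–B7
Every bag has size at most 3, so the width is 3 − 1 = 2 and tw(G) ≤ 2. On the other hand G contains the 3-clique {1, 3, 8}. A clique must lie in a single bag of any decomposition, so no decomposition can have width below 2. Combining the bounds, tw(G) = 2.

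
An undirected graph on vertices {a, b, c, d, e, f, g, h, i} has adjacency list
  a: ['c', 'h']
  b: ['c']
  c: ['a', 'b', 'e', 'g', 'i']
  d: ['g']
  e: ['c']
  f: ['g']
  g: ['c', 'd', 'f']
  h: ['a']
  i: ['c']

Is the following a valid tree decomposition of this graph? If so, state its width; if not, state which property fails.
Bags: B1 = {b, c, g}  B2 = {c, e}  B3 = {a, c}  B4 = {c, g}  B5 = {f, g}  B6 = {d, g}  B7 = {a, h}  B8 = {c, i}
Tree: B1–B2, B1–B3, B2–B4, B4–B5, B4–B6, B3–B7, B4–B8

A tree decomposition must satisfy three properties: every vertex lies in some bag; for every edge, both endpoints lie together in some bag; and for every vertex, the bags containing it form a connected subtree. Here bags containing vertex g are not connected in the tree, so the decomposition is invalid.

No — bags containing vertex g are not connected in the tree.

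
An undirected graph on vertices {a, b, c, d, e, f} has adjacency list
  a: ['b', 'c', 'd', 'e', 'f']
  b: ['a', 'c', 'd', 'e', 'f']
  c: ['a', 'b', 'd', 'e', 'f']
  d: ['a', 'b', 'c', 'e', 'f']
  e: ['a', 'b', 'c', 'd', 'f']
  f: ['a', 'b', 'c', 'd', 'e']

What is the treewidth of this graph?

5

A width-5 tree decomposition is:
Bags: B1 = {a, b, c, d, e, f}
Tree: (single bag)
A single bag containing all 6 vertices is trivially a valid decomposition of width 5. For the lower bound, the 6 vertices {a, b, c, d, e, f} are pairwise adjacent, and any tree decomposition puts a clique entirely inside one bag — forcing width ≥ 5. Hence tw(G) = 5 exactly.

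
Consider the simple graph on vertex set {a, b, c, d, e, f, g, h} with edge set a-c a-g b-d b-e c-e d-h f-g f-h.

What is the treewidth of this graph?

A width-2 tree decomposition is:
Bags: B1 = {b, d, h}  B2 = {b, f, h}  B3 = {b, f, g}  B4 = {a, b, g}  B5 = {a, b, c}  B6 = {b, c, e}
Tree: B1–B2, B2–B3, B3–B4, B4–B5, B5–B6
The largest bag has 3 vertices, giving width 2; this decomposition certifies tw(G) ≤ 2. The edges b–d–h–f–g–a–c–e–b form a cycle, so G is not a tree and its treewidth is at least 2. Therefore the treewidth is 2.

2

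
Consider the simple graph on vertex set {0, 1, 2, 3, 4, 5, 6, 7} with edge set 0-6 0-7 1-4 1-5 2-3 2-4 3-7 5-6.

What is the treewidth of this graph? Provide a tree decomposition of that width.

The largest bag has 3 vertices, giving width 2; this decomposition certifies tw(G) ≤ 2. For the lower bound, G contains the cycle 1–5–6–0–7–3–2–4–1, so G is not a forest; only forests have treewidth ≤ 1, hence tw(G) ≥ 2. The upper and lower bounds meet at 2, so that is the treewidth.

Treewidth 2.
Bags: B1 = {1, 5, 6}  B2 = {0, 1, 6}  B3 = {0, 1, 7}  B4 = {1, 3, 7}  B5 = {1, 2, 3}  B6 = {1, 2, 4}
Tree: B1–B2, B2–B3, B3–B4, B4–B5, B5–B6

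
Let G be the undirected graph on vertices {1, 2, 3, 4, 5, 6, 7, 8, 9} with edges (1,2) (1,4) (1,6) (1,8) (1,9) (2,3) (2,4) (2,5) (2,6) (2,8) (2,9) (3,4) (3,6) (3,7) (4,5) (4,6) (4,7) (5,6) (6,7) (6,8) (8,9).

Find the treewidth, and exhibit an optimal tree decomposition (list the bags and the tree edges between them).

Treewidth 3.
Bags: B1 = {2, 3, 4, 6}  B2 = {1, 2, 4, 6}  B3 = {1, 2, 6, 8}  B4 = {3, 4, 6, 7}  B5 = {2, 4, 5, 6}  B6 = {1, 2, 8, 9}
Tree: B1–B2, B2–B3, B1–B4, B1–B5, B3–B6

The largest bag has 4 vertices, giving width 3; this decomposition certifies tw(G) ≤ 3. For the lower bound, the 4 vertices {1, 2, 8, 9} are pairwise adjacent, and any tree decomposition puts a clique entirely inside one bag — forcing width ≥ 3. The upper and lower bounds meet at 3, so that is the treewidth.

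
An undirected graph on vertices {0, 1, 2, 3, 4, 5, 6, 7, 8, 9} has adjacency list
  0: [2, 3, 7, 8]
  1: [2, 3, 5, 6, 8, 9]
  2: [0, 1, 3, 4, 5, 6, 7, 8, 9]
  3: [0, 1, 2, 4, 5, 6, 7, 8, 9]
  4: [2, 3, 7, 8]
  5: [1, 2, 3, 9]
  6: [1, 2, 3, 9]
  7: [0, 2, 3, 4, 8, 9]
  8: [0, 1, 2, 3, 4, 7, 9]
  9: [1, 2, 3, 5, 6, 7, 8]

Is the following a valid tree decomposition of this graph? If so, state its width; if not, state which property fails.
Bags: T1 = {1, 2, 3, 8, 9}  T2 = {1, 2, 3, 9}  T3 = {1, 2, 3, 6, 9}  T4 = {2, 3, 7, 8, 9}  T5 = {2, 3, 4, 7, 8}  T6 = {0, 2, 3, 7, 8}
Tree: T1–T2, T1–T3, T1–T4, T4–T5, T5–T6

A tree decomposition must satisfy three properties: every vertex lies in some bag; for every edge, both endpoints lie together in some bag; and for every vertex, the bags containing it form a connected subtree. Here vertex 5 appears in no bag, so the decomposition is invalid.

No — vertex 5 appears in no bag.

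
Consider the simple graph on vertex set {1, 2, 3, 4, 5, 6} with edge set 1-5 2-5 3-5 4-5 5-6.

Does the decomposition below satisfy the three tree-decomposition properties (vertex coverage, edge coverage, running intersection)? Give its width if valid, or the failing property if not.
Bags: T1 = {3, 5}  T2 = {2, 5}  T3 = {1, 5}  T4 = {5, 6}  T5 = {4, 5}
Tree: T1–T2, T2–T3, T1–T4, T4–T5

Yes; width 1.

Vertex coverage: the bags together contain {1, 2, 3, 4, 5, 6}, the full vertex set. Edge coverage: each edge of G has both endpoints in at least one bag. Running intersection: for every vertex, the bags containing it form a connected subtree. All three properties hold, so this is a valid tree decomposition of width max|bag| − 1 = 1, and hence tw(G) ≤ 1.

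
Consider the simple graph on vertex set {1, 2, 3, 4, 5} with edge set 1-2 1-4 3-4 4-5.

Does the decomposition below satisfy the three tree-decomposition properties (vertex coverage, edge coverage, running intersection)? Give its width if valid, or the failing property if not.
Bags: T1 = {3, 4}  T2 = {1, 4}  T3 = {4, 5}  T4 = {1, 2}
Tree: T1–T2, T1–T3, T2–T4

Yes; width 1.

Vertex coverage: the bags together contain {1, 2, 3, 4, 5}, the full vertex set. Edge coverage: each edge of G has both endpoints in at least one bag. Running intersection: for every vertex, the bags containing it form a connected subtree. All three properties hold, so this is a valid tree decomposition of width max|bag| − 1 = 1, and hence tw(G) ≤ 1.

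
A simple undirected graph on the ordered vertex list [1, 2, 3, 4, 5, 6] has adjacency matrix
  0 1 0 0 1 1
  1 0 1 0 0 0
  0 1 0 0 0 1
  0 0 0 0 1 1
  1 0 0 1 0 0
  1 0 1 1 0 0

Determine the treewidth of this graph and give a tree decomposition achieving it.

Treewidth 2.
One optimal decomposition is:
Bags: B1 = {1, 4, 5}  B2 = {1, 4, 6}  B3 = {1, 2, 6}  B4 = {2, 3, 6}
Tree: B1–B2, B2–B3, B3–B4

Each bag holds 3 vertices, so the decomposition has width 2, which upper-bounds the treewidth. For the lower bound, G contains the cycle 5–4–6–1–5, so G is not a forest; only forests have treewidth ≤ 1, hence tw(G) ≥ 2. The upper and lower bounds meet at 2, so that is the treewidth.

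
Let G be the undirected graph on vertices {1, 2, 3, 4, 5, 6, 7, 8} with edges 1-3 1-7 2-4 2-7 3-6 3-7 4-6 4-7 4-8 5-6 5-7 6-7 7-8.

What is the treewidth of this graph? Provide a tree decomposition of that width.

Treewidth 2.
One optimal decomposition is:
Bags: B1 = {4, 6, 7}  B2 = {3, 6, 7}  B3 = {1, 3, 7}  B4 = {2, 4, 7}  B5 = {5, 6, 7}  B6 = {4, 7, 8}
Tree: B1–B2, B2–B3, B1–B4, B2–B5, B1–B6

The largest bag has 3 vertices, giving width 2; this decomposition certifies tw(G) ≤ 2. On the other hand G contains the 3-clique {1, 3, 7}. A clique must lie in a single bag of any decomposition, so no decomposition can have width below 2. Hence tw(G) = 2 exactly.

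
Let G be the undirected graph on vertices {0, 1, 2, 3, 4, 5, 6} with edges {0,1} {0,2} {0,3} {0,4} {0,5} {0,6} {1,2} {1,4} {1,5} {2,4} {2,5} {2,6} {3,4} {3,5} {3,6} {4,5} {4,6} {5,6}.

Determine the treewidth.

A width-4 tree decomposition is:
Bags: B1 = {0, 2, 4, 5, 6}  B2 = {0, 3, 4, 5, 6}  B3 = {0, 1, 2, 4, 5}
Tree: B1–B2, B1–B3
The largest bag has 5 vertices, giving width 4; this decomposition certifies tw(G) ≤ 4. For the lower bound, the 5 vertices {0, 1, 2, 4, 5} are pairwise adjacent, and any tree decomposition puts a clique entirely inside one bag — forcing width ≥ 4. Therefore the treewidth is 4.

4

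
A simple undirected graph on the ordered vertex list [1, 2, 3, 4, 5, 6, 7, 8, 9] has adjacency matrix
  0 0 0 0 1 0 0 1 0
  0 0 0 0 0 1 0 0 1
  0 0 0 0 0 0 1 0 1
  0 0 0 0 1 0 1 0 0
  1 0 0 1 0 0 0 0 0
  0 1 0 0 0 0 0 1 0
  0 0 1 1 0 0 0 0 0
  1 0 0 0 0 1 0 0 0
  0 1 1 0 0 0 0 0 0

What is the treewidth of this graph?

2

A width-2 tree decomposition is:
Bags: B1 = {2, 6, 9}  B2 = {6, 8, 9}  B3 = {1, 8, 9}  B4 = {1, 5, 9}  B5 = {4, 5, 9}  B6 = {4, 7, 9}  B7 = {3, 7, 9}
Tree: B1–B2, B2–B3, B3–B4, B4–B5, B5–B6, B6–B7
The largest bag has 3 vertices, giving width 2; this decomposition certifies tw(G) ≤ 2. Since 9–2–6–8–1–5–4–7–3–9 is a cycle in G, G is not acyclic. Forests are exactly the graphs of treewidth ≤ 1, so tw(G) ≥ 2. Combining the bounds, tw(G) = 2.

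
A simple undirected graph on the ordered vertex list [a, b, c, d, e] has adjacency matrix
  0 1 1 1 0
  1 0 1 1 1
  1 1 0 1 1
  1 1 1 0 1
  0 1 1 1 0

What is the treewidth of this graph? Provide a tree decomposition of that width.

Each bag holds 4 vertices, so the decomposition has width 3, which upper-bounds the treewidth. Conversely, {b, c, d, e} is a clique of size 4, and the vertices of any clique must share a bag in every tree decomposition; so some bag has ≥ 4 vertices and tw(G) ≥ 3. Therefore the treewidth is 3.

Treewidth 3.
One such decomposition:
Bags: B1 = {a, b, c, d}  B2 = {b, c, d, e}
Tree: B1–B2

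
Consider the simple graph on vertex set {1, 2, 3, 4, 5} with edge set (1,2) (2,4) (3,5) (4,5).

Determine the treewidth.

A width-1 tree decomposition is:
Bags: B1 = {1, 2}  B2 = {2, 4}  B3 = {4, 5}  B4 = {3, 5}
Tree: B1–B2, B2–B3, B3–B4
Every bag has size at most 2, so the width is 2 − 1 = 1 and tw(G) ≤ 1. Since G has at least one edge (e.g. 1–2), it is not an edgeless graph, so tw(G) ≥ 1. Hence tw(G) = 1 exactly.

1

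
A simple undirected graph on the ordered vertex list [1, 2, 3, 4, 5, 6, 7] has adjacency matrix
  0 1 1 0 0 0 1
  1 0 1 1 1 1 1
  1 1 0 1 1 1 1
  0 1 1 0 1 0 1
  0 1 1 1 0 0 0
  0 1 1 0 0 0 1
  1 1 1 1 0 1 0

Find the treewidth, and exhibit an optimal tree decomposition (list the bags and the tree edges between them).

Treewidth 3.
One such decomposition:
Bags: B1 = {2, 3, 4, 7}  B2 = {2, 3, 4, 5}  B3 = {1, 2, 3, 7}  B4 = {2, 3, 6, 7}
Tree: B1–B2, B1–B3, B3–B4

Every bag has size at most 4, so the width is 4 − 1 = 3 and tw(G) ≤ 3. For the lower bound, the 4 vertices {2, 3, 4, 5} are pairwise adjacent, and any tree decomposition puts a clique entirely inside one bag — forcing width ≥ 3. Combining the bounds, tw(G) = 3.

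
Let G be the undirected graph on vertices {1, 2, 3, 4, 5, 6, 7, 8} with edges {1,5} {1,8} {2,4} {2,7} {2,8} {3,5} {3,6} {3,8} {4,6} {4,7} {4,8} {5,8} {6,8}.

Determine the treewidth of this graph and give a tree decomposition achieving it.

Treewidth 2.
One such decomposition:
Bags: B1 = {3, 6, 8}  B2 = {3, 5, 8}  B3 = {4, 6, 8}  B4 = {2, 4, 8}  B5 = {1, 5, 8}  B6 = {2, 4, 7}
Tree: B1–B2, B1–B3, B3–B4, B2–B5, B4–B6

The largest bag has 3 vertices, giving width 2; this decomposition certifies tw(G) ≤ 2. Conversely, {1, 5, 8} is a clique of size 3, and the vertices of any clique must share a bag in every tree decomposition; so some bag has ≥ 3 vertices and tw(G) ≥ 2. The upper and lower bounds meet at 2, so that is the treewidth.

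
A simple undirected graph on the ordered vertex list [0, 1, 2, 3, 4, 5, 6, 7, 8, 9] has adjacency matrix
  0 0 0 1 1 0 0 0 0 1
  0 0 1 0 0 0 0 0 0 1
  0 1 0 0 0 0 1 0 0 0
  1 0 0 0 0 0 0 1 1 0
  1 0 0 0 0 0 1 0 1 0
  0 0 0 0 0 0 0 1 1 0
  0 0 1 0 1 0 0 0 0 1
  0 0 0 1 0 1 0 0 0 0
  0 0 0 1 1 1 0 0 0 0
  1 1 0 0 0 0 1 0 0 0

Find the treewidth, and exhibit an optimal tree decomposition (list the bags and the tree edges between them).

Each bag holds 3 vertices, so the decomposition has width 2, which upper-bounds the treewidth. The edges 1–2–6–9–1 form a cycle, so G is not a tree and its treewidth is at least 2. Combining the bounds, tw(G) = 2.

Treewidth 2.
One optimal decomposition is:
Bags: B1 = {1, 2, 9}  B2 = {2, 6, 9}  B3 = {0, 6, 9}  B4 = {0, 4, 6}  B5 = {0, 3, 4}  B6 = {3, 4, 8}  B7 = {3, 7, 8}  B8 = {5, 7, 8}
Tree: B1–B2, B2–B3, B3–B4, B4–B5, B5–B6, B6–B7, B7–B8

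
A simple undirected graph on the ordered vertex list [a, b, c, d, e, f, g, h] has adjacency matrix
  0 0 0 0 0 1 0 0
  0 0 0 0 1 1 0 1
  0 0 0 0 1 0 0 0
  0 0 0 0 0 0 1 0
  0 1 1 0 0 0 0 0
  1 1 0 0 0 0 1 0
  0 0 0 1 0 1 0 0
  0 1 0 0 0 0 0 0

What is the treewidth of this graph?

1

A width-1 tree decomposition is:
Bags: B1 = {b, f}  B2 = {b, e}  B3 = {f, g}  B4 = {b, h}  B5 = {a, f}  B6 = {d, g}  B7 = {c, e}
Tree: B1–B2, B1–B3, B2–B4, B1–B5, B3–B6, B2–B7
The largest bag has 2 vertices, giving width 1; this decomposition certifies tw(G) ≤ 1. Since G has at least one edge (e.g. f–b), it is not an edgeless graph, so tw(G) ≥ 1. Combining the bounds, tw(G) = 1.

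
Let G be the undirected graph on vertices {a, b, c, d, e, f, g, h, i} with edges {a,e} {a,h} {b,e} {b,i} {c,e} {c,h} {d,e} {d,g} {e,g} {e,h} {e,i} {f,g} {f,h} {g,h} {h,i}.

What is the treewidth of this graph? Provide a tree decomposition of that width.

Treewidth 2.
One optimal decomposition is:
Bags: B1 = {e, g, h}  B2 = {d, e, g}  B3 = {a, e, h}  B4 = {e, h, i}  B5 = {c, e, h}  B6 = {f, g, h}  B7 = {b, e, i}
Tree: B1–B2, B1–B3, B1–B4, B1–B5, B1–B6, B4–B7

Every bag has size at most 3, so the width is 3 − 1 = 2 and tw(G) ≤ 2. On the other hand G contains the 3-clique {d, e, g}. A clique must lie in a single bag of any decomposition, so no decomposition can have width below 2. Therefore the treewidth is 2.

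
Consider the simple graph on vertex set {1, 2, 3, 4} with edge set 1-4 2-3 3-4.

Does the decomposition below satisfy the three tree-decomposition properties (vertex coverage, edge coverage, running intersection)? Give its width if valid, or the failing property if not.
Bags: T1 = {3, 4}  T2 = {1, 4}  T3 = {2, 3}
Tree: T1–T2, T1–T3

Vertex coverage: the bags together contain {1, 2, 3, 4}, the full vertex set. Edge coverage: each edge of G has both endpoints in at least one bag. Running intersection: for every vertex, the bags containing it form a connected subtree. All three properties hold, so this is a valid tree decomposition of width max|bag| − 1 = 1, and hence tw(G) ≤ 1.

Yes; width 1.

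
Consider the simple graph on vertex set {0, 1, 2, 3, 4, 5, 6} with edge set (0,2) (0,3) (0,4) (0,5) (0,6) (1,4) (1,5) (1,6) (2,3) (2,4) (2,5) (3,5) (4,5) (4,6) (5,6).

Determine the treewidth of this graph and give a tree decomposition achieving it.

Every bag has size at most 4, so the width is 4 − 1 = 3 and tw(G) ≤ 3. For the lower bound, the 4 vertices {0, 2, 3, 5} are pairwise adjacent, and any tree decomposition puts a clique entirely inside one bag — forcing width ≥ 3. The upper and lower bounds meet at 3, so that is the treewidth.

Treewidth 3.
One such decomposition:
Bags: B1 = {0, 4, 5, 6}  B2 = {0, 2, 4, 5}  B3 = {1, 4, 5, 6}  B4 = {0, 2, 3, 5}
Tree: B1–B2, B1–B3, B2–B4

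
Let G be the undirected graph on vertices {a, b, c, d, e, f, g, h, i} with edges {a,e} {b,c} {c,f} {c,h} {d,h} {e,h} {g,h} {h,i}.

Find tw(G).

A width-1 tree decomposition is:
Bags: B1 = {c, h}  B2 = {c, f}  B3 = {e, h}  B4 = {a, e}  B5 = {g, h}  B6 = {h, i}  B7 = {d, h}  B8 = {b, c}
Tree: B1–B2, B1–B3, B3–B4, B1–B5, B1–B6, B6–B7, B2–B8
Each bag holds 2 vertices, so the decomposition has width 1, which upper-bounds the treewidth. Since G has at least one edge (e.g. h–c), it is not an edgeless graph, so tw(G) ≥ 1. Hence tw(G) = 1 exactly.

1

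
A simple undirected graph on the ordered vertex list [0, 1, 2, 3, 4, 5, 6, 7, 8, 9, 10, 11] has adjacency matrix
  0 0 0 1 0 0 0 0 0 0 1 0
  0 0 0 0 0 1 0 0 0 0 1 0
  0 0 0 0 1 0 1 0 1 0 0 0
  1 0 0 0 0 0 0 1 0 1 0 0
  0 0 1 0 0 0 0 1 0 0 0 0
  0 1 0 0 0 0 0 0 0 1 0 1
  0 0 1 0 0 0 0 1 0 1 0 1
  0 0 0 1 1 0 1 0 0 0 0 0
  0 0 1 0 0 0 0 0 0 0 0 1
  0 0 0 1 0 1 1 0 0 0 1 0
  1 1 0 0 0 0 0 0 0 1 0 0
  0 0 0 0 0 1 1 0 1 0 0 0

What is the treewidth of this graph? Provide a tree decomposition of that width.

Treewidth 3.
Bags: B1 = {0, 1, 3, 10}  B2 = {1, 3, 9, 10}  B3 = {1, 3, 5, 9}  B4 = {3, 5, 7, 9}  B5 = {5, 6, 7, 9}  B6 = {5, 6, 7, 11}  B7 = {4, 6, 7, 11}  B8 = {2, 4, 6, 11}  B9 = {2, 4, 8, 11}
Tree: B1–B2, B2–B3, B3–B4, B4–B5, B5–B6, B6–B7, B7–B8, B8–B9

Every bag has size at most 4, so the width is 4 − 1 = 3 and tw(G) ≤ 3. For the lower bound: the 4 vertex sets {0,1,10}, {3}, {9}, {5,6,7,11} are disjoint, each induces a connected subgraph, and every pair is joined by at least one edge of G. Contracting each set to a single vertex therefore yields K_{4} as a minor, and since treewidth is minor-monotone, tw(G) ≥ tw(K_{4}) = 3. The upper and lower bounds meet at 3, so that is the treewidth.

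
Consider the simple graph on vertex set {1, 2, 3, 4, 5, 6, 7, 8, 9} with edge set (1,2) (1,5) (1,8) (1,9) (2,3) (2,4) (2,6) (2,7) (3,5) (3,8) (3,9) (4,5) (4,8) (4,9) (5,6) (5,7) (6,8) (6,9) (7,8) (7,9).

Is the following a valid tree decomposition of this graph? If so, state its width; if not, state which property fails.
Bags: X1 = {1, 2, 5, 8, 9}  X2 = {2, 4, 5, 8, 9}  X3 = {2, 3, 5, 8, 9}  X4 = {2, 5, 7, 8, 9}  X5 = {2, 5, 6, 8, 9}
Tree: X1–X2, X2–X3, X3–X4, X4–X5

Yes; width 4.

Every vertex of G appears in some bag (union = {1, 2, 3, 4, 5, 6, 7, 8, 9}); every edge is covered by a bag; and for each vertex v the set of bags containing v is connected in the bag tree. The decomposition is therefore valid. The largest bag has 5 vertices, so the width is 4.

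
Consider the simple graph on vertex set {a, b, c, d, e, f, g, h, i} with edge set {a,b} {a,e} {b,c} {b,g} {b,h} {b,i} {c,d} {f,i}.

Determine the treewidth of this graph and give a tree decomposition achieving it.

The largest bag has 2 vertices, giving width 1; this decomposition certifies tw(G) ≤ 1. G has an edge, so its treewidth is at least 1. Combining the bounds, tw(G) = 1.

Treewidth 1.
One such decomposition:
Bags: B1 = {f, i}  B2 = {b, i}  B3 = {b, h}  B4 = {a, b}  B5 = {b, c}  B6 = {b, g}  B7 = {a, e}  B8 = {c, d}
Tree: B1–B2, B2–B3, B2–B4, B3–B5, B3–B6, B4–B7, B5–B8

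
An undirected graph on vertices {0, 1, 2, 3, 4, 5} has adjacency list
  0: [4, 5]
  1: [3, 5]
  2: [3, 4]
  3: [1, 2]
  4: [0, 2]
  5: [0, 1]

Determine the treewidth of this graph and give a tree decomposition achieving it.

Every bag has size at most 3, so the width is 3 − 1 = 2 and tw(G) ≤ 2. Since 1–5–0–4–2–3–1 is a cycle in G, G is not acyclic. Forests are exactly the graphs of treewidth ≤ 1, so tw(G) ≥ 2. Therefore the treewidth is 2.

Treewidth 2.
One such decomposition:
Bags: B1 = {0, 1, 5}  B2 = {0, 1, 4}  B3 = {1, 2, 4}  B4 = {1, 2, 3}
Tree: B1–B2, B2–B3, B3–B4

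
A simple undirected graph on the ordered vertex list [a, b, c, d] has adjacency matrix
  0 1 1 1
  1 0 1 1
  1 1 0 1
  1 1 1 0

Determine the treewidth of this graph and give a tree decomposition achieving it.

A single bag containing all 4 vertices is trivially a valid decomposition of width 3. For the lower bound, the 4 vertices {a, b, c, d} are pairwise adjacent, and any tree decomposition puts a clique entirely inside one bag — forcing width ≥ 3. Combining the bounds, tw(G) = 3.

Treewidth 3.
One optimal decomposition is:
Bags: B1 = {a, b, c, d}
Tree: (single bag)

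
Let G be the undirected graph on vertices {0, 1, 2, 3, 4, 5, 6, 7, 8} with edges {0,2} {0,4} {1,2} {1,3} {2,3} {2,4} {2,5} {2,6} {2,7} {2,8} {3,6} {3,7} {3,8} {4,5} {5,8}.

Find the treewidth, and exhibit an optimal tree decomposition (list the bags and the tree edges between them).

Every bag has size at most 3, so the width is 3 − 1 = 2 and tw(G) ≤ 2. On the other hand G contains the 3-clique {0, 2, 4}. A clique must lie in a single bag of any decomposition, so no decomposition can have width below 2. Hence tw(G) = 2 exactly.

Treewidth 2.
One such decomposition:
Bags: B1 = {2, 3, 8}  B2 = {2, 5, 8}  B3 = {1, 2, 3}  B4 = {2, 3, 7}  B5 = {2, 4, 5}  B6 = {0, 2, 4}  B7 = {2, 3, 6}
Tree: B1–B2, B1–B3, B1–B4, B2–B5, B5–B6, B4–B7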